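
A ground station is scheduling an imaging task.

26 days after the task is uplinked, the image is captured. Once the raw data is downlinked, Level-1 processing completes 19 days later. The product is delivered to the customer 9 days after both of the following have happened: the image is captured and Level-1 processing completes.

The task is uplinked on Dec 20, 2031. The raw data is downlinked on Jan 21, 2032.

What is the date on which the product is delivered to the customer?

The task is uplinked: Dec 20, 2031.
The image is captured: Dec 20, 2031 + 26 days = Jan 15, 2032.
The raw data is downlinked: Jan 21, 2032.
Level-1 processing completes: Jan 21, 2032 + 19 days = Feb 9, 2032.
Both prerequisites met — the image is captured (Jan 15, 2032), Level-1 processing completes (Feb 9, 2032); the later is Feb 9, 2032.
The product is delivered to the customer: Feb 9, 2032 + 9 days = Feb 18, 2032.

Feb 18, 2032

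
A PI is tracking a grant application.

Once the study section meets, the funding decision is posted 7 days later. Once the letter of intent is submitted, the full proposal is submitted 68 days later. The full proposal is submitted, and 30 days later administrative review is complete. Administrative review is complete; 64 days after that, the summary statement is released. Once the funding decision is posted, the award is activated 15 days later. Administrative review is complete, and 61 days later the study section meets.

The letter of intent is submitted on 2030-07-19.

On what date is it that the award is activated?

The letter of intent is submitted: Jul 19, 2030.
The full proposal is submitted: Jul 19, 2030 + 68 days = Sep 25, 2030.
Administrative review is complete: Sep 25, 2030 + 30 days = Oct 25, 2030.
The study section meets: Oct 25, 2030 + 61 days = Dec 25, 2030.
The funding decision is posted: Dec 25, 2030 + 7 days = Jan 1, 2031.
The award is activated: Jan 1, 2031 + 15 days = Jan 16, 2031.

2031-01-16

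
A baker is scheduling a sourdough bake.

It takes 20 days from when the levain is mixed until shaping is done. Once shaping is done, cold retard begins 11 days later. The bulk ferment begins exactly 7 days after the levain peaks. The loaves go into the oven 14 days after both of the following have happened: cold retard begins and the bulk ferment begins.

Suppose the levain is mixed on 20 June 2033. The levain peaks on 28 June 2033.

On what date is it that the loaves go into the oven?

The levain is mixed: Jun 20, 2033.
Shaping is done: Jun 20, 2033 + 20 days = Jul 10, 2033.
Cold retard begins: Jul 10, 2033 + 11 days = Jul 21, 2033.
The levain peaks: Jun 28, 2033.
The bulk ferment begins: Jun 28, 2033 + 7 days = Jul 5, 2033.
Both prerequisites met — cold retard begins (Jul 21, 2033), the bulk ferment begins (Jul 5, 2033); the later is Jul 21, 2033.
The loaves go into the oven: Jul 21, 2033 + 14 days = Aug 4, 2033.

4 August 2033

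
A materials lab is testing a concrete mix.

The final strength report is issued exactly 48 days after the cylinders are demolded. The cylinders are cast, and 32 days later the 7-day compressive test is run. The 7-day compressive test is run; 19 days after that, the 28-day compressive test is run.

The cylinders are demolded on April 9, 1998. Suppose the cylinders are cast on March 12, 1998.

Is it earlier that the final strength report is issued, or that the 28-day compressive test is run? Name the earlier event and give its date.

The 28-day compressive test is run — May 2, 1998

The cylinders are demolded: Apr 9, 1998.
The final strength report is issued: Apr 9, 1998 + 48 days = May 27, 1998.
The cylinders are cast: Mar 12, 1998.
The 7-day compressive test is run: Mar 12, 1998 + 32 days = Apr 13, 1998.
The 28-day compressive test is run: Apr 13, 1998 + 19 days = May 2, 1998.
Comparing: the final strength report is issued on May 27, 1998 vs the 28-day compressive test is run on May 2, 1998. Earlier: the 28-day compressive test is run.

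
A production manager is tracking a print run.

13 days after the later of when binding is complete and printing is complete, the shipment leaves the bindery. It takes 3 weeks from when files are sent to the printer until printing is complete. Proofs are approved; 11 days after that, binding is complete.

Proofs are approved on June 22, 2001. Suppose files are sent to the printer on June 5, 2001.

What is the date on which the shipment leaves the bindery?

Proofs are approved: Jun 22, 2001.
Binding is complete: Jun 22, 2001 + 11 days = Jul 3, 2001.
Files are sent to the printer: Jun 5, 2001.
Printing is complete: Jun 5, 2001 + 3 weeks = Jun 26, 2001.
Both prerequisites met — binding is complete (Jul 3, 2001), printing is complete (Jun 26, 2001); the later is Jul 3, 2001.
The shipment leaves the bindery: Jul 3, 2001 + 13 days = Jul 16, 2001.

July 16, 2001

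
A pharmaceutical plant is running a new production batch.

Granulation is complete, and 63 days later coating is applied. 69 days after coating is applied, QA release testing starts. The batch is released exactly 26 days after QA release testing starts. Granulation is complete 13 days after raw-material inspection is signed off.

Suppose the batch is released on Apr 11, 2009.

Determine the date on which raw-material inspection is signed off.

The batch is released: Apr 11, 2009.
QA release testing starts: Apr 11, 2009 − 26 days = Mar 16, 2009.
Coating is applied: Mar 16, 2009 − 69 days = Jan 6, 2009.
Granulation is complete: Jan 6, 2009 − 63 days = Nov 4, 2008.
Raw-material inspection is signed off: Nov 4, 2008 − 13 days = Oct 22, 2008.

Oct 22, 2008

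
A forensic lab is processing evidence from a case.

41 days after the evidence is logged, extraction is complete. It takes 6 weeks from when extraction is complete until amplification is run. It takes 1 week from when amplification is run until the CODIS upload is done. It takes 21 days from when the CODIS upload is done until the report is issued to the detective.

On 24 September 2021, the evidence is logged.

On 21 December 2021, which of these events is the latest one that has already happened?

Amplification is run

The evidence is logged: Sep 24, 2021.
Extraction is complete: Sep 24, 2021 + 41 days = Nov 4, 2021.
Amplification is run: Nov 4, 2021 + 6 weeks = Dec 16, 2021.
The CODIS upload is done: Dec 16, 2021 + 1 week = Dec 23, 2021.
The report is issued to the detective: Dec 23, 2021 + 21 days = Jan 13, 2022.
Dec 21, 2021 falls between when amplification is run (Dec 16, 2021) and when the CODIS upload is done (Dec 23, 2021).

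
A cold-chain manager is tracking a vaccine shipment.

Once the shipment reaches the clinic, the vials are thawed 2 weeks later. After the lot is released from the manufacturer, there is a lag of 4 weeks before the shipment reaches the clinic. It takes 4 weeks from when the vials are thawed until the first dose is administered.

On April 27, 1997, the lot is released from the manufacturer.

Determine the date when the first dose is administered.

July 6, 1997

The lot is released from the manufacturer: Apr 27, 1997.
The shipment reaches the clinic: Apr 27, 1997 + 4 weeks = May 25, 1997.
The vials are thawed: May 25, 1997 + 2 weeks = Jun 8, 1997.
The first dose is administered: Jun 8, 1997 + 4 weeks = Jul 6, 1997.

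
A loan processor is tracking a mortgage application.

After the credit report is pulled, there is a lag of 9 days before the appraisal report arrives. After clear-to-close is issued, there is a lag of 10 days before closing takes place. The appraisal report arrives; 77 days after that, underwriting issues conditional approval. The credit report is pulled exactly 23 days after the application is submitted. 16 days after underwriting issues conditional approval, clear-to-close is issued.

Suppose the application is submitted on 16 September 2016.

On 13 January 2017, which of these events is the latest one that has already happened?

The application is submitted: Sep 16, 2016.
The credit report is pulled: Sep 16, 2016 + 23 days = Oct 9, 2016.
The appraisal report arrives: Oct 9, 2016 + 9 days = Oct 18, 2016.
Underwriting issues conditional approval: Oct 18, 2016 + 77 days = Jan 3, 2017.
Clear-to-close is issued: Jan 3, 2017 + 16 days = Jan 19, 2017.
Closing takes place: Jan 19, 2017 + 10 days = Jan 29, 2017.
Jan 13, 2017 falls between when underwriting issues conditional approval (Jan 3, 2017) and when clear-to-close is issued (Jan 19, 2017).

Underwriting issues conditional approval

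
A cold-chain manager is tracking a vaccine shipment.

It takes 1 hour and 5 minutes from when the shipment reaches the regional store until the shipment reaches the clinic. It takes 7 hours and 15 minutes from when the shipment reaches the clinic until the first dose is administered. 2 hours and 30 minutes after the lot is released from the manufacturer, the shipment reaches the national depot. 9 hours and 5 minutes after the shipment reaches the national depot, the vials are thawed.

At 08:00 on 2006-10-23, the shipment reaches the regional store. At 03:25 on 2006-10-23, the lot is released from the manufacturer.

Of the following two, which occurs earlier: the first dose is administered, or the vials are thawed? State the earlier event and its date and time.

The vials are thawed — 15:00 on 2006-10-23

The shipment reaches the regional store: 08:00 Oct 23, 2006.
The shipment reaches the clinic: 08:00 Oct 23, 2006 + 1h05m = 09:05 Oct 23, 2006.
The first dose is administered: 09:05 Oct 23, 2006 + 7h15m = 16:20 Oct 23, 2006.
The lot is released from the manufacturer: 03:25 Oct 23, 2006.
The shipment reaches the national depot: 03:25 Oct 23, 2006 + 2h30m = 05:55 Oct 23, 2006.
The vials are thawed: 05:55 Oct 23, 2006 + 9h05m = 15:00 Oct 23, 2006.
Comparing: the first dose is administered at 16:20 Oct 23, 2006 vs the vials are thawed at 15:00 Oct 23, 2006. Earlier: the vials are thawed.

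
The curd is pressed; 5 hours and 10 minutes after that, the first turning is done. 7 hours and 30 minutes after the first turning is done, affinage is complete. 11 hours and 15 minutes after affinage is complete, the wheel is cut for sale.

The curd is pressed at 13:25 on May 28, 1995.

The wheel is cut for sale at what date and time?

13:20 on May 29, 1995

The curd is pressed: 13:25 May 28, 1995.
The first turning is done: 13:25 May 28, 1995 + 5h10m = 18:35 May 28, 1995.
Affinage is complete: 18:35 May 28, 1995 + 7h30m = 02:05 May 29, 1995.
The wheel is cut for sale: 02:05 May 29, 1995 + 11h15m = 13:20 May 29, 1995.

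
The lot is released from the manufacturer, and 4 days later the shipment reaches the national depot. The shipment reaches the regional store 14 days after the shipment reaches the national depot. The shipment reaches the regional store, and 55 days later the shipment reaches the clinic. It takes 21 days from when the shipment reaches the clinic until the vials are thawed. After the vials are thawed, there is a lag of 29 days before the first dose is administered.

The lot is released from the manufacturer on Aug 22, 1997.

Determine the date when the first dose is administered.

Dec 23, 1997

The lot is released from the manufacturer: Aug 22, 1997.
The shipment reaches the national depot: Aug 22, 1997 + 4 days = Aug 26, 1997.
The shipment reaches the regional store: Aug 26, 1997 + 14 days = Sep 9, 1997.
The shipment reaches the clinic: Sep 9, 1997 + 55 days = Nov 3, 1997.
The vials are thawed: Nov 3, 1997 + 21 days = Nov 24, 1997.
The first dose is administered: Nov 24, 1997 + 29 days = Dec 23, 1997.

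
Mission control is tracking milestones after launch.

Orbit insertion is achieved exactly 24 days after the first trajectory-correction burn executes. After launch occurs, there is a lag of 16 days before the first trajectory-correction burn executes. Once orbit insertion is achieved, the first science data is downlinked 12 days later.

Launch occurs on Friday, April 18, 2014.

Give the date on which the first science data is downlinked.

Monday, June 9, 2014

Launch occurs: Apr 18, 2014.
The first trajectory-correction burn executes: Apr 18, 2014 + 16 days = May 4, 2014.
Orbit insertion is achieved: May 4, 2014 + 24 days = May 28, 2014.
The first science data is downlinked: May 28, 2014 + 12 days = Jun 9, 2014.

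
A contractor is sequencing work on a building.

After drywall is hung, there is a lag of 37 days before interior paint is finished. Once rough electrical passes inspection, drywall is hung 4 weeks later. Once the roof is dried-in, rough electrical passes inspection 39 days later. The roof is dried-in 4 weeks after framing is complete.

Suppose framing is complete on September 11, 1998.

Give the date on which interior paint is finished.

Framing is complete: Sep 11, 1998.
The roof is dried-in: Sep 11, 1998 + 4 weeks = Oct 9, 1998.
Rough electrical passes inspection: Oct 9, 1998 + 39 days = Nov 17, 1998.
Drywall is hung: Nov 17, 1998 + 4 weeks = Dec 15, 1998.
Interior paint is finished: Dec 15, 1998 + 37 days = Jan 21, 1999.

January 21, 1999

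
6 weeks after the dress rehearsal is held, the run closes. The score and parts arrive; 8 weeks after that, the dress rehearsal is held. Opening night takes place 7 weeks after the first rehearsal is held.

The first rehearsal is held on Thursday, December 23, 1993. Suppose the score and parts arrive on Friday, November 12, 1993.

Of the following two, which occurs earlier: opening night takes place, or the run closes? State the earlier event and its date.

The first rehearsal is held: Dec 23, 1993.
Opening night takes place: Dec 23, 1993 + 7 weeks = Feb 10, 1994.
The score and parts arrive: Nov 12, 1993.
The dress rehearsal is held: Nov 12, 1993 + 8 weeks = Jan 7, 1994.
The run closes: Jan 7, 1994 + 6 weeks = Feb 18, 1994.
Comparing: opening night takes place on Feb 10, 1994 vs the run closes on Feb 18, 1994. Earlier: opening night takes place.

Opening night takes place — Thursday, February 10, 1994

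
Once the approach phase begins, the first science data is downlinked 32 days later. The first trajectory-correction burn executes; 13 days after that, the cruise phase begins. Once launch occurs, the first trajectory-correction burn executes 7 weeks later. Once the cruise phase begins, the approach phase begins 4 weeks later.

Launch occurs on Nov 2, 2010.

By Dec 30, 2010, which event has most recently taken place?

Launch occurs: Nov 2, 2010.
The first trajectory-correction burn executes: Nov 2, 2010 + 7 weeks = Dec 21, 2010.
The cruise phase begins: Dec 21, 2010 + 13 days = Jan 3, 2011.
The approach phase begins: Jan 3, 2011 + 4 weeks = Jan 31, 2011.
The first science data is downlinked: Jan 31, 2011 + 32 days = Mar 4, 2011.
Dec 30, 2010 falls between when the first trajectory-correction burn executes (Dec 21, 2010) and when the cruise phase begins (Jan 3, 2011).

The first trajectory-correction burn executes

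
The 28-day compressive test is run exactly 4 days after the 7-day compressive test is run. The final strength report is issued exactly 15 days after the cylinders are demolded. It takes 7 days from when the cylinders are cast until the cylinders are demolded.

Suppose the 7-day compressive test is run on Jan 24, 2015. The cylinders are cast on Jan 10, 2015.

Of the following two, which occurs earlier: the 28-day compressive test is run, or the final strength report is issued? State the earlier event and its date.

The 7-day compressive test is run: Jan 24, 2015.
The 28-day compressive test is run: Jan 24, 2015 + 4 days = Jan 28, 2015.
The cylinders are cast: Jan 10, 2015.
The cylinders are demolded: Jan 10, 2015 + 7 days = Jan 17, 2015.
The final strength report is issued: Jan 17, 2015 + 15 days = Feb 1, 2015.
Comparing: the 28-day compressive test is run on Jan 28, 2015 vs the final strength report is issued on Feb 1, 2015. Earlier: the 28-day compressive test is run.

The 28-day compressive test is run — Jan 28, 2015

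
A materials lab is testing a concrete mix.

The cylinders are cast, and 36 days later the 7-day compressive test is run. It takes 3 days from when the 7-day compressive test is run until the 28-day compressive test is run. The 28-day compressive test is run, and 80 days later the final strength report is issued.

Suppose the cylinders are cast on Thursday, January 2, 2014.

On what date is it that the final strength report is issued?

The cylinders are cast: Jan 2, 2014.
The 7-day compressive test is run: Jan 2, 2014 + 36 days = Feb 7, 2014.
The 28-day compressive test is run: Feb 7, 2014 + 3 days = Feb 10, 2014.
The final strength report is issued: Feb 10, 2014 + 80 days = May 1, 2014.

Thursday, May 1, 2014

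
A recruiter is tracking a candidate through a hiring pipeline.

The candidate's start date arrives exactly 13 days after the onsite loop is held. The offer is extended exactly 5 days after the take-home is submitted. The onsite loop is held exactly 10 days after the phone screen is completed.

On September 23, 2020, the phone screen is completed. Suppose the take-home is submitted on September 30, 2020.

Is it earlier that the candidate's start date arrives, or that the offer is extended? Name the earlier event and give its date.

The offer is extended — October 5, 2020

The phone screen is completed: Sep 23, 2020.
The onsite loop is held: Sep 23, 2020 + 10 days = Oct 3, 2020.
The candidate's start date arrives: Oct 3, 2020 + 13 days = Oct 16, 2020.
The take-home is submitted: Sep 30, 2020.
The offer is extended: Sep 30, 2020 + 5 days = Oct 5, 2020.
Comparing: the candidate's start date arrives on Oct 16, 2020 vs the offer is extended on Oct 5, 2020. Earlier: the offer is extended.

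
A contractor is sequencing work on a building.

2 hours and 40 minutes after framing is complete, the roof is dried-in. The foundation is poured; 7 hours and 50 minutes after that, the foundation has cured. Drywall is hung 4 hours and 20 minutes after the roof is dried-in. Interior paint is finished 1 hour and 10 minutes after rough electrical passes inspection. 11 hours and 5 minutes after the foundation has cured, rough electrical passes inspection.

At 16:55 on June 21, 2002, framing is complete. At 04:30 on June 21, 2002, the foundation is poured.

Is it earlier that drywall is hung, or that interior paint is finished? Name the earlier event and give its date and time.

Framing is complete: 16:55 Jun 21, 2002.
The roof is dried-in: 16:55 Jun 21, 2002 + 2h40m = 19:35 Jun 21, 2002.
Drywall is hung: 19:35 Jun 21, 2002 + 4h20m = 23:55 Jun 21, 2002.
The foundation is poured: 04:30 Jun 21, 2002.
The foundation has cured: 04:30 Jun 21, 2002 + 7h50m = 12:20 Jun 21, 2002.
Rough electrical passes inspection: 12:20 Jun 21, 2002 + 11h05m = 23:25 Jun 21, 2002.
Interior paint is finished: 23:25 Jun 21, 2002 + 1h10m = 00:35 Jun 22, 2002.
Comparing: drywall is hung at 23:55 Jun 21, 2002 vs interior paint is finished at 00:35 Jun 22, 2002. Earlier: drywall is hung.

Drywall is hung — 23:55 on June 21, 2002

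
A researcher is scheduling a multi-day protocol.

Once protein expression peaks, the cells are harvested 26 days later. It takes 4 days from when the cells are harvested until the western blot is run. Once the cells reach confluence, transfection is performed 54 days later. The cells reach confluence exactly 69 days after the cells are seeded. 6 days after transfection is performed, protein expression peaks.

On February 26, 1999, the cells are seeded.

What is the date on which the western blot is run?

The cells are seeded: Feb 26, 1999.
The cells reach confluence: Feb 26, 1999 + 69 days = May 6, 1999.
Transfection is performed: May 6, 1999 + 54 days = Jun 29, 1999.
Protein expression peaks: Jun 29, 1999 + 6 days = Jul 5, 1999.
The cells are harvested: Jul 5, 1999 + 26 days = Jul 31, 1999.
The western blot is run: Jul 31, 1999 + 4 days = Aug 4, 1999.

August 4, 1999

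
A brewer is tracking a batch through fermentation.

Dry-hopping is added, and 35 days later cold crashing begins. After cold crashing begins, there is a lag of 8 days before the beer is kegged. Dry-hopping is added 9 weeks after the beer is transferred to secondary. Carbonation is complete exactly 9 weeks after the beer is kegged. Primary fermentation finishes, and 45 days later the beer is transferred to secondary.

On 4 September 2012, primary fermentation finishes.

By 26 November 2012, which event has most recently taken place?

The beer is transferred to secondary

Primary fermentation finishes: Sep 4, 2012.
The beer is transferred to secondary: Sep 4, 2012 + 45 days = Oct 19, 2012.
Dry-hopping is added: Oct 19, 2012 + 9 weeks = Dec 21, 2012.
Cold crashing begins: Dec 21, 2012 + 35 days = Jan 25, 2013.
The beer is kegged: Jan 25, 2013 + 8 days = Feb 2, 2013.
Carbonation is complete: Feb 2, 2013 + 9 weeks = Apr 6, 2013.
Nov 26, 2012 falls between when the beer is transferred to secondary (Oct 19, 2012) and when dry-hopping is added (Dec 21, 2012).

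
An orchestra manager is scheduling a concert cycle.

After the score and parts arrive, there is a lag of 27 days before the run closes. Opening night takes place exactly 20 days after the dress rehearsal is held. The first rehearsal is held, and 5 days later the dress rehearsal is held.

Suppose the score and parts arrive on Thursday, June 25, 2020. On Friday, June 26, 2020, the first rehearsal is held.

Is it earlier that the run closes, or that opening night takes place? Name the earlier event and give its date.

Opening night takes place — Tuesday, July 21, 2020

The score and parts arrive: Jun 25, 2020.
The run closes: Jun 25, 2020 + 27 days = Jul 22, 2020.
The first rehearsal is held: Jun 26, 2020.
The dress rehearsal is held: Jun 26, 2020 + 5 days = Jul 1, 2020.
Opening night takes place: Jul 1, 2020 + 20 days = Jul 21, 2020.
Comparing: the run closes on Jul 22, 2020 vs opening night takes place on Jul 21, 2020. Earlier: opening night takes place.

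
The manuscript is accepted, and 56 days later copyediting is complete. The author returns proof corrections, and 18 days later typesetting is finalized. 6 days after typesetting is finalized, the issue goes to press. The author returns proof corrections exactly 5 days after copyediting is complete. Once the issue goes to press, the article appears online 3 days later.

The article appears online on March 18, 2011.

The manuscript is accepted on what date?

The article appears online: Mar 18, 2011.
The issue goes to press: Mar 18, 2011 − 3 days = Mar 15, 2011.
Typesetting is finalized: Mar 15, 2011 − 6 days = Mar 9, 2011.
The author returns proof corrections: Mar 9, 2011 − 18 days = Feb 19, 2011.
Copyediting is complete: Feb 19, 2011 − 5 days = Feb 14, 2011.
The manuscript is accepted: Feb 14, 2011 − 56 days = Dec 20, 2010.

December 20, 2010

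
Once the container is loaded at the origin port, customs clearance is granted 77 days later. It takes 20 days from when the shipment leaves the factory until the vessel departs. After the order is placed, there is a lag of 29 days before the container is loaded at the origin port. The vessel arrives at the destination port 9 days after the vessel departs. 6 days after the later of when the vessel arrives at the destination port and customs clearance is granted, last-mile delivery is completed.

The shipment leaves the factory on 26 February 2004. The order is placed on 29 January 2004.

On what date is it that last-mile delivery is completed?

20 May 2004

The shipment leaves the factory: Feb 26, 2004.
The vessel departs: Feb 26, 2004 + 20 days = Mar 17, 2004.
The vessel arrives at the destination port: Mar 17, 2004 + 9 days = Mar 26, 2004.
The order is placed: Jan 29, 2004.
The container is loaded at the origin port: Jan 29, 2004 + 29 days = Feb 27, 2004.
Customs clearance is granted: Feb 27, 2004 + 77 days = May 14, 2004.
Both prerequisites met — the vessel arrives at the destination port (Mar 26, 2004), customs clearance is granted (May 14, 2004); the later is May 14, 2004.
Last-mile delivery is completed: May 14, 2004 + 6 days = May 20, 2004.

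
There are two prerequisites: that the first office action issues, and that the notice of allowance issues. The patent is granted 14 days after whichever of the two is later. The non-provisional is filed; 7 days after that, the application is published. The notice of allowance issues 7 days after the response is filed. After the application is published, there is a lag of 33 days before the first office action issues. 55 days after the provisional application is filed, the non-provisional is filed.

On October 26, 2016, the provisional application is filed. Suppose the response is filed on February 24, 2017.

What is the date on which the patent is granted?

The provisional application is filed: Oct 26, 2016.
The non-provisional is filed: Oct 26, 2016 + 55 days = Dec 20, 2016.
The application is published: Dec 20, 2016 + 7 days = Dec 27, 2016.
The first office action issues: Dec 27, 2016 + 33 days = Jan 29, 2017.
The response is filed: Feb 24, 2017.
The notice of allowance issues: Feb 24, 2017 + 7 days = Mar 3, 2017.
Both prerequisites met — the first office action issues (Jan 29, 2017), the notice of allowance issues (Mar 3, 2017); the later is Mar 3, 2017.
The patent is granted: Mar 3, 2017 + 14 days = Mar 17, 2017.

March 17, 2017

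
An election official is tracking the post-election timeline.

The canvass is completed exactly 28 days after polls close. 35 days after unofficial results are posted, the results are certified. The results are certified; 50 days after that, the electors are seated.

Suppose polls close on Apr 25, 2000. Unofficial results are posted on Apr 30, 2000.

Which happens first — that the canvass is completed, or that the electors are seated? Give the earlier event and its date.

Polls close: Apr 25, 2000.
The canvass is completed: Apr 25, 2000 + 28 days = May 23, 2000.
Unofficial results are posted: Apr 30, 2000.
The results are certified: Apr 30, 2000 + 35 days = Jun 4, 2000.
The electors are seated: Jun 4, 2000 + 50 days = Jul 24, 2000.
Comparing: the canvass is completed on May 23, 2000 vs the electors are seated on Jul 24, 2000. Earlier: the canvass is completed.

The canvass is completed — May 23, 2000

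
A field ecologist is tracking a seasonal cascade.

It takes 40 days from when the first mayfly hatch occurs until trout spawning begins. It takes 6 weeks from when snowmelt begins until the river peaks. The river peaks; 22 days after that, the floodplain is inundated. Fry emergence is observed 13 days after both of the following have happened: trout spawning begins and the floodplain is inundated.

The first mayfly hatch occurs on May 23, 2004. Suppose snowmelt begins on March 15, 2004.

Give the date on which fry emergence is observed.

July 15, 2004

The first mayfly hatch occurs: May 23, 2004.
Trout spawning begins: May 23, 2004 + 40 days = Jul 2, 2004.
Snowmelt begins: Mar 15, 2004.
The river peaks: Mar 15, 2004 + 6 weeks = Apr 26, 2004.
The floodplain is inundated: Apr 26, 2004 + 22 days = May 18, 2004.
Both prerequisites met — trout spawning begins (Jul 2, 2004), the floodplain is inundated (May 18, 2004); the later is Jul 2, 2004.
Fry emergence is observed: Jul 2, 2004 + 13 days = Jul 15, 2004.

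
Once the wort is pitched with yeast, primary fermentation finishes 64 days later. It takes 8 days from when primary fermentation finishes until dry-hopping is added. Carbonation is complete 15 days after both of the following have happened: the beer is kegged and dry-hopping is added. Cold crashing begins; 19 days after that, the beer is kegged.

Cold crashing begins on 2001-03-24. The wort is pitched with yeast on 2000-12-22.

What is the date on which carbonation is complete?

2001-04-27

Cold crashing begins: Mar 24, 2001.
The beer is kegged: Mar 24, 2001 + 19 days = Apr 12, 2001.
The wort is pitched with yeast: Dec 22, 2000.
Primary fermentation finishes: Dec 22, 2000 + 64 days = Feb 24, 2001.
Dry-hopping is added: Feb 24, 2001 + 8 days = Mar 4, 2001.
Both prerequisites met — the beer is kegged (Apr 12, 2001), dry-hopping is added (Mar 4, 2001); the later is Apr 12, 2001.
Carbonation is complete: Apr 12, 2001 + 15 days = Apr 27, 2001.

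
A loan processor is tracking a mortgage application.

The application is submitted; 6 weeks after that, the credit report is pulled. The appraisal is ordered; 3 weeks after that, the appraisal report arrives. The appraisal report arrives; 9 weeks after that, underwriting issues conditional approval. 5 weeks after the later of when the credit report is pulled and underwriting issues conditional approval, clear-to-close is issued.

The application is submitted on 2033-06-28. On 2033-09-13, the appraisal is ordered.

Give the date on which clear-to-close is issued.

2034-01-10

The application is submitted: Jun 28, 2033.
The credit report is pulled: Jun 28, 2033 + 6 weeks = Aug 9, 2033.
The appraisal is ordered: Sep 13, 2033.
The appraisal report arrives: Sep 13, 2033 + 3 weeks = Oct 4, 2033.
Underwriting issues conditional approval: Oct 4, 2033 + 9 weeks = Dec 6, 2033.
Both prerequisites met — the credit report is pulled (Aug 9, 2033), underwriting issues conditional approval (Dec 6, 2033); the later is Dec 6, 2033.
Clear-to-close is issued: Dec 6, 2033 + 5 weeks = Jan 10, 2034.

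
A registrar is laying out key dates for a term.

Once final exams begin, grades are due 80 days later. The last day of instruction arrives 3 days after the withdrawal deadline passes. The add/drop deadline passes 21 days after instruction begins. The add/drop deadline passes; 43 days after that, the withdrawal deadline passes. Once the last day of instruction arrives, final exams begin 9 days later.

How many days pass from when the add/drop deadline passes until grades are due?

135 days

Causal path: the add/drop deadline passes → the withdrawal deadline passes → the last day of instruction arrives → final exams begin → grades are due.
Total delay along the path: 43 + 3 + 9 + 80 = 135 days.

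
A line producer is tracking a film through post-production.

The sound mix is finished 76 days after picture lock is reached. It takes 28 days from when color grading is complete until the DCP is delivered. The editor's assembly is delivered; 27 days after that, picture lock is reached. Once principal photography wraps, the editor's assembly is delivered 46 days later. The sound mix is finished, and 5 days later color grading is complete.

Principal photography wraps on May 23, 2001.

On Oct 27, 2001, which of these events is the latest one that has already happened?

Color grading is complete

Principal photography wraps: May 23, 2001.
The editor's assembly is delivered: May 23, 2001 + 46 days = Jul 8, 2001.
Picture lock is reached: Jul 8, 2001 + 27 days = Aug 4, 2001.
The sound mix is finished: Aug 4, 2001 + 76 days = Oct 19, 2001.
Color grading is complete: Oct 19, 2001 + 5 days = Oct 24, 2001.
The DCP is delivered: Oct 24, 2001 + 28 days = Nov 21, 2001.
Oct 27, 2001 falls between when color grading is complete (Oct 24, 2001) and when the DCP is delivered (Nov 21, 2001).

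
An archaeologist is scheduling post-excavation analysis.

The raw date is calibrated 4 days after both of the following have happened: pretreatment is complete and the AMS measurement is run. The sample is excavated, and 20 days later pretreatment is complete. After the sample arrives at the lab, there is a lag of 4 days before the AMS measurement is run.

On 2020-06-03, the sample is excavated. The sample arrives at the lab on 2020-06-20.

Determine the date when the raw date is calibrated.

2020-06-28

The sample is excavated: Jun 3, 2020.
Pretreatment is complete: Jun 3, 2020 + 20 days = Jun 23, 2020.
The sample arrives at the lab: Jun 20, 2020.
The AMS measurement is run: Jun 20, 2020 + 4 days = Jun 24, 2020.
Both prerequisites met — pretreatment is complete (Jun 23, 2020), the AMS measurement is run (Jun 24, 2020); the later is Jun 24, 2020.
The raw date is calibrated: Jun 24, 2020 + 4 days = Jun 28, 2020.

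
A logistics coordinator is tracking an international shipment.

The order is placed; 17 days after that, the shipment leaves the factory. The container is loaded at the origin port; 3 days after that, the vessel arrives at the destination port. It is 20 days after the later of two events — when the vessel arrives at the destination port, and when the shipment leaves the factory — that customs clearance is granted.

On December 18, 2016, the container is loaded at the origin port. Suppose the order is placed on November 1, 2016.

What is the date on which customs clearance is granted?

January 10, 2017

The container is loaded at the origin port: Dec 18, 2016.
The vessel arrives at the destination port: Dec 18, 2016 + 3 days = Dec 21, 2016.
The order is placed: Nov 1, 2016.
The shipment leaves the factory: Nov 1, 2016 + 17 days = Nov 18, 2016.
Both prerequisites met — the vessel arrives at the destination port (Dec 21, 2016), the shipment leaves the factory (Nov 18, 2016); the later is Dec 21, 2016.
Customs clearance is granted: Dec 21, 2016 + 20 days = Jan 10, 2017.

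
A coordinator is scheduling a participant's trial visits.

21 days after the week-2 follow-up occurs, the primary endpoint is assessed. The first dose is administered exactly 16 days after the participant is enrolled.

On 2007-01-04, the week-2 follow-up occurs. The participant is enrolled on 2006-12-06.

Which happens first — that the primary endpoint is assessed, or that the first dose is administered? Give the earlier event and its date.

The first dose is administered — 2006-12-22

The week-2 follow-up occurs: Jan 4, 2007.
The primary endpoint is assessed: Jan 4, 2007 + 21 days = Jan 25, 2007.
The participant is enrolled: Dec 6, 2006.
The first dose is administered: Dec 6, 2006 + 16 days = Dec 22, 2006.
Comparing: the primary endpoint is assessed on Jan 25, 2007 vs the first dose is administered on Dec 22, 2006. Earlier: the first dose is administered.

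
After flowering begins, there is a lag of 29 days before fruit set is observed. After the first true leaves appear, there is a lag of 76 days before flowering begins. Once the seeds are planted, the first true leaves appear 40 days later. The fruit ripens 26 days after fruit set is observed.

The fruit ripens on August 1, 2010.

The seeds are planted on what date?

February 11, 2010

The fruit ripens: Aug 1, 2010.
Fruit set is observed: Aug 1, 2010 − 26 days = Jul 6, 2010.
Flowering begins: Jul 6, 2010 − 29 days = Jun 7, 2010.
The first true leaves appear: Jun 7, 2010 − 76 days = Mar 23, 2010.
The seeds are planted: Mar 23, 2010 − 40 days = Feb 11, 2010.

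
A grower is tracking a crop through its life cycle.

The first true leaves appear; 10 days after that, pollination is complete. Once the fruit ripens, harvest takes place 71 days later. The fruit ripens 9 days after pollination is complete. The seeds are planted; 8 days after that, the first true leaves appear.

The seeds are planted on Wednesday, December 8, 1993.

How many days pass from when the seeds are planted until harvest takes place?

Causal path: the seeds are planted → the first true leaves appear → pollination is complete → the fruit ripens → harvest takes place.
Total delay along the path: 8 + 10 + 9 + 71 = 98 days.

98 days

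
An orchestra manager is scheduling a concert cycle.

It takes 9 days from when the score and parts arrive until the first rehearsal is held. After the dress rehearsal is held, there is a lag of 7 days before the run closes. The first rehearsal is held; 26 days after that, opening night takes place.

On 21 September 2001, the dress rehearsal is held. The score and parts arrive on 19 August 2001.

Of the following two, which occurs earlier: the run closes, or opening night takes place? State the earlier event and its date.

Opening night takes place — 23 September 2001

The dress rehearsal is held: Sep 21, 2001.
The run closes: Sep 21, 2001 + 7 days = Sep 28, 2001.
The score and parts arrive: Aug 19, 2001.
The first rehearsal is held: Aug 19, 2001 + 9 days = Aug 28, 2001.
Opening night takes place: Aug 28, 2001 + 26 days = Sep 23, 2001.
Comparing: the run closes on Sep 28, 2001 vs opening night takes place on Sep 23, 2001. Earlier: opening night takes place.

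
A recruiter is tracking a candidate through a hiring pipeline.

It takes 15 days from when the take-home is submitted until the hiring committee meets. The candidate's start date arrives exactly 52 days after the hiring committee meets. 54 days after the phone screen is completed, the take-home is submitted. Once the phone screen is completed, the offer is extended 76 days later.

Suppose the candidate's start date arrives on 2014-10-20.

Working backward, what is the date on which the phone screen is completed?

2014-06-21

The candidate's start date arrives: Oct 20, 2014.
The hiring committee meets: Oct 20, 2014 − 52 days = Aug 29, 2014.
The take-home is submitted: Aug 29, 2014 − 15 days = Aug 14, 2014.
The phone screen is completed: Aug 14, 2014 − 54 days = Jun 21, 2014.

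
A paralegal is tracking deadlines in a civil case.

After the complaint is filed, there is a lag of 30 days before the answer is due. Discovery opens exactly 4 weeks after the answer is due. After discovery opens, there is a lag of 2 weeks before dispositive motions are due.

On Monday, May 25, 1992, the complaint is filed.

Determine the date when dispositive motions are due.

Wednesday, August 5, 1992

The complaint is filed: May 25, 1992.
The answer is due: May 25, 1992 + 30 days = Jun 24, 1992.
Discovery opens: Jun 24, 1992 + 4 weeks = Jul 22, 1992.
Dispositive motions are due: Jul 22, 1992 + 2 weeks = Aug 5, 1992.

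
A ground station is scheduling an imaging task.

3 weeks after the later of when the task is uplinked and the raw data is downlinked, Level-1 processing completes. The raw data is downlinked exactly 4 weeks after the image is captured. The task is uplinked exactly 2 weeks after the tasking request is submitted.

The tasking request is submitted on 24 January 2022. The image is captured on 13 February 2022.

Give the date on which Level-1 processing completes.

The tasking request is submitted: Jan 24, 2022.
The task is uplinked: Jan 24, 2022 + 2 weeks = Feb 7, 2022.
The image is captured: Feb 13, 2022.
The raw data is downlinked: Feb 13, 2022 + 4 weeks = Mar 13, 2022.
Both prerequisites met — the task is uplinked (Feb 7, 2022), the raw data is downlinked (Mar 13, 2022); the later is Mar 13, 2022.
Level-1 processing completes: Mar 13, 2022 + 3 weeks = Apr 3, 2022.

3 April 2022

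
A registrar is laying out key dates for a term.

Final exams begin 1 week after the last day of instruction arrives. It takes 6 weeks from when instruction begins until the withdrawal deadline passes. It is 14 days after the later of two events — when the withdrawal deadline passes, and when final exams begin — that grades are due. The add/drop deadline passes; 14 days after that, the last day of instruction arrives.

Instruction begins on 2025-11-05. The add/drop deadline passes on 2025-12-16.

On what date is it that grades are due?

Instruction begins: Nov 5, 2025.
The withdrawal deadline passes: Nov 5, 2025 + 6 weeks = Dec 17, 2025.
The add/drop deadline passes: Dec 16, 2025.
The last day of instruction arrives: Dec 16, 2025 + 14 days = Dec 30, 2025.
Final exams begin: Dec 30, 2025 + 1 week = Jan 6, 2026.
Both prerequisites met — the withdrawal deadline passes (Dec 17, 2025), final exams begin (Jan 6, 2026); the later is Jan 6, 2026.
Grades are due: Jan 6, 2026 + 14 days = Jan 20, 2026.

2026-01-20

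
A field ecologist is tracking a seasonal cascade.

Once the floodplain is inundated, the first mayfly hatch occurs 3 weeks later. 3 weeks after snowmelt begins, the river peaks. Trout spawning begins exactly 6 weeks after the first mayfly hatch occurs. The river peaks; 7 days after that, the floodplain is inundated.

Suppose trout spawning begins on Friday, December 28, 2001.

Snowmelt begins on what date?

Trout spawning begins: Dec 28, 2001.
The first mayfly hatch occurs: Dec 28, 2001 − 6 weeks = Nov 16, 2001.
The floodplain is inundated: Nov 16, 2001 − 3 weeks = Oct 26, 2001.
The river peaks: Oct 26, 2001 − 7 days = Oct 19, 2001.
Snowmelt begins: Oct 19, 2001 − 3 weeks = Sep 28, 2001.

Friday, September 28, 2001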